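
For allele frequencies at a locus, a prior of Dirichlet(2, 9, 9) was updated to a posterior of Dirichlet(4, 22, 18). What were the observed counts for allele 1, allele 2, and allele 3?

For a Dirichlet(α) prior with multinomial counts c, the posterior is Dirichlet(α + c) componentwise.
Counts are posterior − prior componentwise: 4−2=2, 22−9=13, 18−9=9.

counts (2, 13, 9)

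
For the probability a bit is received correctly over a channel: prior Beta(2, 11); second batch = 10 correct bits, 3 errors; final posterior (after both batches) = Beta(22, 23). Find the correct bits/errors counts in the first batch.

Sequential conjugate updates are equivalent to a single update on the pooled data, so total successes = posterior α − prior α and total failures = posterior β − prior β.
Total across both batches: 22−2=20 correct bits, 23−11=12 errors.
Subtract the second batch: 20−10=10 correct bits and 12−3=9 errors.

10 correct bits and 9 errors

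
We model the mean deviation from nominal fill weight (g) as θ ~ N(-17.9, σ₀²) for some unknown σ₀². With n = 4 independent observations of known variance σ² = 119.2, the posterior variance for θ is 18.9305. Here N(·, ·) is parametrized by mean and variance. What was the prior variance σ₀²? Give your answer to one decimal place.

Posterior precision equals prior precision plus data precision: 1/σ_n² = 1/σ₀² + n/σ².
So 1/σ₀² = 1/18.9305 − 4/119.2 = 0.052825 − 0.033557 = 0.019268.
Hence σ₀² = 1/0.019268 ≈ 51.9.

σ₀² = 51.9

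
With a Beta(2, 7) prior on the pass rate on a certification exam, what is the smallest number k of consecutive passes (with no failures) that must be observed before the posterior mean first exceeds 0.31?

k = 2

After k passes and 0 failures the posterior is Beta(2+k, 7), with mean (2+k)/(2+7+k).
Set (2+k)/(9+k) > 0.31 and solve: k > (0.31·9 − 2)/(1 − 0.31) = 1.145.
The smallest integer exceeding 1.145 is 2.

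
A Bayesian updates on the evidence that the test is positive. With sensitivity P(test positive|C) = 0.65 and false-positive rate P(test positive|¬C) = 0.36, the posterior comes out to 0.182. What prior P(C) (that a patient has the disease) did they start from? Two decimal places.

Bayes' rule in odds form gives O(C|E) = O(C)·[P(E|C)/P(E|¬C)], hence O(C) = O(C|E)/LR.
Posterior odds = 0.182/(1−0.182) = 0.2225. LR = 0.65/0.36 = 1.8056.
Prior odds = 0.2225/1.8056 = 0.1232, so P(C) = 0.1232/(1+0.1232) ≈ 0.11.

P(C) = 0.11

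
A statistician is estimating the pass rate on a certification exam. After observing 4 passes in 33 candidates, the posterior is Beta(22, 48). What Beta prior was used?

Under Beta–binomial conjugacy the posterior parameters are (a+s, b+f).
Subtract the data counts: 22−4=18, 48−29=19.

Beta(18, 19)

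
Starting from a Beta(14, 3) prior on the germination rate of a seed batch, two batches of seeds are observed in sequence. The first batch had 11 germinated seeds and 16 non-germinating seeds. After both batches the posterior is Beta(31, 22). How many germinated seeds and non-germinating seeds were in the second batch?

6 germinated seeds and 3 non-germinating seeds

Because Beta–binomial updating is additive in the counts, the combined data contributed (α_post−α_prior, β_post−β_prior) successes and failures.
Total across both batches: 31−14=17 germinated seeds, 22−3=19 non-germinating seeds.
Subtract the first batch: 17−11=6 germinated seeds and 19−16=3 non-germinating seeds.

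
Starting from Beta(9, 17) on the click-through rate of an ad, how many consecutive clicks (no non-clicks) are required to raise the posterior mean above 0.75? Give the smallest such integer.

After k clicks and 0 non-clicks the posterior is Beta(9+k, 17), with mean (9+k)/(9+17+k).
Set (9+k)/(26+k) > 0.75 and solve: k > (0.75·26 − 9)/(1 − 0.75) = 42.000.
The smallest integer exceeding 42.000 is 43, and checking k=43: (52)/(69) = 0.7536 > 0.75.

k = 43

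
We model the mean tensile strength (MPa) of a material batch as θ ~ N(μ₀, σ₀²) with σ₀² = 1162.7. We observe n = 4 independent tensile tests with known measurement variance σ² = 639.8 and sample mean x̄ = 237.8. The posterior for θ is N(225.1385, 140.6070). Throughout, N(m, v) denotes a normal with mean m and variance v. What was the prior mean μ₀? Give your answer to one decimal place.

μ₀ = 133.1

The posterior mean is a precision-weighted average: μ_n = (τ₀μ₀ + τ_data·x̄)/(τ₀+τ_data), with τ₀=1/σ₀² and τ_data=n/σ².
Here τ₀ = 1/1162.7 = 0.000860 and τ_data = 4/639.8 = 0.006252, so τ_n = 0.007112.
Rearranging for μ₀: μ₀ = (μ_n·τ_n − τ_data·x̄)/τ₀ = (225.1385·0.007112 − 0.006252·237.8) / 0.000860 = 0.114459/0.000860 ≈ 133.1.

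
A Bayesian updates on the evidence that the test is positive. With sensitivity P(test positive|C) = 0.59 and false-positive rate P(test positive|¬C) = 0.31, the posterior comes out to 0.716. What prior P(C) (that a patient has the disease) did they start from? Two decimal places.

P(C) = 0.57

In odds form, posterior odds = prior odds × likelihood ratio, so prior odds = posterior odds ÷ LR.
Posterior odds = 0.716/(1−0.716) = 2.5211. LR = 0.59/0.31 = 1.9032.
Prior odds = 2.5211/1.9032 = 1.3247, so P(C) = 1.3247/(1+1.3247) ≈ 0.57.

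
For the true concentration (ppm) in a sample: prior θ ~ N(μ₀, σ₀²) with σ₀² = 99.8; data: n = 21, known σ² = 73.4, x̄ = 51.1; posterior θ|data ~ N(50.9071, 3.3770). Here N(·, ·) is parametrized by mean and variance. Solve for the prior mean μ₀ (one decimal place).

μ₀ = 45.4

The posterior mean is a precision-weighted average: μ_n = (τ₀μ₀ + τ_data·x̄)/(τ₀+τ_data), with τ₀=1/σ₀² and τ_data=n/σ².
Here τ₀ = 1/99.8 = 0.010020 and τ_data = 21/73.4 = 0.286104, so τ_n = 0.296124.
Rearranging for μ₀: μ₀ = (μ_n·τ_n − τ_data·x̄)/τ₀ = (50.9071·0.296124 − 0.286104·51.1) / 0.010020 = 0.454900/0.010020 ≈ 45.4.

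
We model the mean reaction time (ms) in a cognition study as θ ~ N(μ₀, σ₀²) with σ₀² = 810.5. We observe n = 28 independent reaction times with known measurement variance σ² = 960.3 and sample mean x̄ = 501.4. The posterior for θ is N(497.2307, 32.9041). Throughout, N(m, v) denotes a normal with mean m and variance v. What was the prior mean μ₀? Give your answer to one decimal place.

The posterior mean is a precision-weighted average: μ_n = (τ₀μ₀ + τ_data·x̄)/(τ₀+τ_data), with τ₀=1/σ₀² and τ_data=n/σ².
Here τ₀ = 1/810.5 = 0.001234 and τ_data = 28/960.3 = 0.029158, so τ_n = 0.030392.
Rearranging for μ₀: μ₀ = (μ_n·τ_n − τ_data·x̄)/τ₀ = (497.2307·0.030392 − 0.029158·501.4) / 0.001234 = 0.492014/0.001234 ≈ 398.7.

μ₀ = 398.7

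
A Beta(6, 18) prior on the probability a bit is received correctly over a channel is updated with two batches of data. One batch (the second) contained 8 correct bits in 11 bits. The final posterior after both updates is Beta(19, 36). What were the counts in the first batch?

5 correct bits and 15 errors

Because Beta–binomial updating is additive in the counts, the combined data contributed (α_post−α_prior, β_post−β_prior) successes and failures.
Total across both batches: 19−6=13 correct bits, 36−18=18 errors.
Subtract the second batch: 13−8=5 correct bits and 18−3=15 errors.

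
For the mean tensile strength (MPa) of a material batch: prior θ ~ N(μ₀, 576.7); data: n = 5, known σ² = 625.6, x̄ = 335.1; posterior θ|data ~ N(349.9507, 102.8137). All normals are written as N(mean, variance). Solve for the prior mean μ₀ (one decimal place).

With known observation variance, the Normal–Normal posterior has precision τ_n = τ₀ + n/σ² and mean μ_n = (τ₀μ₀ + (n/σ²)x̄)/τ_n.
Here τ₀ = 1/576.7 = 0.001734 and τ_data = 5/625.6 = 0.007992, so τ_n = 0.009726.
Rearranging for μ₀: μ₀ = (μ_n·τ_n − τ_data·x̄)/τ₀ = (349.9507·0.009726 − 0.007992·335.1) / 0.001734 = 0.725501/0.001734 ≈ 418.4.

μ₀ = 418.4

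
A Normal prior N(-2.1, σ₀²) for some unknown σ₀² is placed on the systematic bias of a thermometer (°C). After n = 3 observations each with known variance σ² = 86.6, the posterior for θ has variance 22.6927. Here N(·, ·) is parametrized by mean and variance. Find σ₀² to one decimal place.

σ₀² = 106.1

Posterior precision equals prior precision plus data precision: 1/σ_n² = 1/σ₀² + n/σ².
So 1/σ₀² = 1/22.6927 − 3/86.6 = 0.044067 − 0.034642 = 0.009425.
Hence σ₀² = 1/0.009425 ≈ 106.1.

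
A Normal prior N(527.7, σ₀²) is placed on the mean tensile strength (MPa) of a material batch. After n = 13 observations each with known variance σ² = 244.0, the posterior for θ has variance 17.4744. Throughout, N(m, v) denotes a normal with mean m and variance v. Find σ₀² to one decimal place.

σ₀² = 253.3

For the Normal–Normal model with known σ², precisions add: τ_n = τ₀ + n/σ².
So 1/σ₀² = 1/17.4744 − 13/244.0 = 0.057227 − 0.053279 = 0.003948.
Hence σ₀² = 1/0.003948 ≈ 253.3.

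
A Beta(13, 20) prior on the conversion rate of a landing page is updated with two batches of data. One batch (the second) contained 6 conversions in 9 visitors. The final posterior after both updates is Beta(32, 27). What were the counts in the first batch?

Because Beta–binomial updating is additive in the counts, the combined data contributed (α_post−α_prior, β_post−β_prior) successes and failures.
Total across both batches: 32−13=19 conversions, 27−20=7 bounces.
Subtract the second batch: 19−6=13 conversions and 7−3=4 bounces.

13 conversions and 4 bounces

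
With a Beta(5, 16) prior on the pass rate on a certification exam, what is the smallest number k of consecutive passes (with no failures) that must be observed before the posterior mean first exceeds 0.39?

After k passes and 0 failures the posterior is Beta(5+k, 16), with mean (5+k)/(5+16+k).
Set (5+k)/(21+k) > 0.39 and solve: k > (0.39·21 − 5)/(1 − 0.39) = 5.230.
The smallest integer exceeding 5.230 is 6, and checking k=6: (11)/(27) = 0.4074 > 0.39.

k = 6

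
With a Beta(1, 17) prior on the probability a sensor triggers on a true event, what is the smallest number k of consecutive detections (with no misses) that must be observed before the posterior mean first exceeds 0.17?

k = 3

After k detections and 0 misses the posterior is Beta(1+k, 17), with mean (1+k)/(1+17+k).
Set (1+k)/(18+k) > 0.17 and solve: k > (0.17·18 − 1)/(1 − 0.17) = 2.482.
The smallest integer exceeding 2.482 is 3.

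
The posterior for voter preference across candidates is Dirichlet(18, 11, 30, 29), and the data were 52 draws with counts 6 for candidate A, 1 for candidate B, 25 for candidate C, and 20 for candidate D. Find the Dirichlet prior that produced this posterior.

For a Dirichlet(α) prior with multinomial counts c, the posterior is Dirichlet(α + c) componentwise.
Subtract each count from the matching posterior parameter: 18−6=12, 11−1=10, 30−25=5, 29−20=9.

Dirichlet(12, 10, 5, 9)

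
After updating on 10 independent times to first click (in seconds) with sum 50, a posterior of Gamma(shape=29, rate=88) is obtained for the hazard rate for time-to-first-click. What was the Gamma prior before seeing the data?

Gamma(shape=19, rate=38)

For an exponential likelihood with a Gamma(α, β) prior on the rate, n observations with total T give posterior Gamma(α+n, β+T).
So α = 29 − 10 = 19 and β = 88 − 50 = 38.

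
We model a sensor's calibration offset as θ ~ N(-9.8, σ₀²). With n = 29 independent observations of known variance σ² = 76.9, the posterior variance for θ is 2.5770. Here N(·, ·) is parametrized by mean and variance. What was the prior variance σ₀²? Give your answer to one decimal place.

σ₀² = 91.4

Posterior precision equals prior precision plus data precision: 1/σ_n² = 1/σ₀² + n/σ².
So 1/σ₀² = 1/2.5770 − 29/76.9 = 0.388048 − 0.377113 = 0.010935.
Hence σ₀² = 1/0.010935 ≈ 91.4.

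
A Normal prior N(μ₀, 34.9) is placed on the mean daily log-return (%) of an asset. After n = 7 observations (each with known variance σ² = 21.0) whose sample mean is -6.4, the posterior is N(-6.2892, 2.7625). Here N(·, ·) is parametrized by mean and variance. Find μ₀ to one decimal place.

With known observation variance, the Normal–Normal posterior has precision τ_n = τ₀ + n/σ² and mean μ_n = (τ₀μ₀ + (n/σ²)x̄)/τ_n.
Here τ₀ = 1/34.9 = 0.028653 and τ_data = 7/21.0 = 0.333333, so τ_n = 0.361986.
Rearranging for μ₀: μ₀ = (μ_n·τ_n − τ_data·x̄)/τ₀ = (-6.2892·0.361986 − 0.333333·-6.4) / 0.028653 = -0.143271/0.028653 ≈ -5.0.

μ₀ = -5.0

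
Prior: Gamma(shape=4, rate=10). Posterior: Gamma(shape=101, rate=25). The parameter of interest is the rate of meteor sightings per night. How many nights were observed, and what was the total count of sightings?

A Gamma(α, β) prior (rate parametrization) on a Poisson rate with n observations summing to S gives posterior Gamma(α+S, β+n).
Matching: Σxᵢ = 101 − 4 = 97 and n = 25 − 10 = 15.

n = 15 nights with total 97 sightings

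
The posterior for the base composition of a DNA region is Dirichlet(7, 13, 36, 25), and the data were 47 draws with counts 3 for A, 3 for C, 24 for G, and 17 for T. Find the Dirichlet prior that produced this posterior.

For a Dirichlet(α) prior with multinomial counts c, the posterior is Dirichlet(α + c) componentwise.
Subtract each count from the matching posterior parameter: 7−3=4, 13−3=10, 36−24=12, 25−17=8.

Dirichlet(4, 10, 12, 8)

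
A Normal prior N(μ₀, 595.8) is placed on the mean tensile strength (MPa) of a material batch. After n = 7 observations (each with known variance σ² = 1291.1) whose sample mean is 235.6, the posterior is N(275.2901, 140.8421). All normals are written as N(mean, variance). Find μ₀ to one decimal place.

With known observation variance, the Normal–Normal posterior has precision τ_n = τ₀ + n/σ² and mean μ_n = (τ₀μ₀ + (n/σ²)x̄)/τ_n.
Here τ₀ = 1/595.8 = 0.001678 and τ_data = 7/1291.1 = 0.005422, so τ_n = 0.007100.
Rearranging for μ₀: μ₀ = (μ_n·τ_n − τ_data·x̄)/τ₀ = (275.2901·0.007100 − 0.005422·235.6) / 0.001678 = 0.677137/0.001678 ≈ 403.5.

μ₀ = 403.5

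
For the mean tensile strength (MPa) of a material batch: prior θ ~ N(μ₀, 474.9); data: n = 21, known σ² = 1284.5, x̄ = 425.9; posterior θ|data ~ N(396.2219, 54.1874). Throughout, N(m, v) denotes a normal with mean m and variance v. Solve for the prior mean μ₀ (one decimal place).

μ₀ = 165.8

With known observation variance, the Normal–Normal posterior has precision τ_n = τ₀ + n/σ² and mean μ_n = (τ₀μ₀ + (n/σ²)x̄)/τ_n.
Here τ₀ = 1/474.9 = 0.002106 and τ_data = 21/1284.5 = 0.016349, so τ_n = 0.018455.
Rearranging for μ₀: μ₀ = (μ_n·τ_n − τ_data·x̄)/τ₀ = (396.2219·0.018455 − 0.016349·425.9) / 0.002106 = 0.349236/0.002106 ≈ 165.8.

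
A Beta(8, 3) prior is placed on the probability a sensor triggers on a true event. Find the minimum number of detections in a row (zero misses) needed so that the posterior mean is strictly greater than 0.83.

After k detections and 0 misses the posterior is Beta(8+k, 3), with mean (8+k)/(8+3+k).
Set (8+k)/(11+k) > 0.83 and solve: k > (0.83·11 − 8)/(1 − 0.83) = 6.647.
The smallest integer exceeding 6.647 is 7.

k = 7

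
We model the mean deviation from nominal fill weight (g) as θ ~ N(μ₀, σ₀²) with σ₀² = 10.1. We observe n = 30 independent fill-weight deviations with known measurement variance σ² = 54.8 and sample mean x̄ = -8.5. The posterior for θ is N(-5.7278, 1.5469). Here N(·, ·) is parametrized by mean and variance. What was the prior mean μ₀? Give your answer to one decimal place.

With known observation variance, the Normal–Normal posterior has precision τ_n = τ₀ + n/σ² and mean μ_n = (τ₀μ₀ + (n/σ²)x̄)/τ_n.
Here τ₀ = 1/10.1 = 0.099010 and τ_data = 30/54.8 = 0.547445, so τ_n = 0.646455.
Rearranging for μ₀: μ₀ = (μ_n·τ_n − τ_data·x̄)/τ₀ = (-5.7278·0.646455 − 0.547445·-8.5) / 0.099010 = 0.950518/0.099010 ≈ 9.6.

μ₀ = 9.6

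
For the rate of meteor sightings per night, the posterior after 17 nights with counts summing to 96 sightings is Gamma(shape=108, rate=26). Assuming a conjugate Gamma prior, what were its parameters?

Gamma(shape=12, rate=9)

Gamma–Poisson conjugacy: posterior shape = α + Σxᵢ, posterior rate = β + n.
So α = 108 − 96 = 12 and β = 26 − 17 = 9.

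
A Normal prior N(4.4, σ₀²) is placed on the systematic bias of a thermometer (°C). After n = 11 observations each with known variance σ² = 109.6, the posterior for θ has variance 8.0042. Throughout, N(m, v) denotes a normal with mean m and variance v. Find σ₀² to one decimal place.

Posterior precision equals prior precision plus data precision: 1/σ_n² = 1/σ₀² + n/σ².
So 1/σ₀² = 1/8.0042 − 11/109.6 = 0.124934 − 0.100365 = 0.024569.
Hence σ₀² = 1/0.024569 ≈ 40.7.

σ₀² = 40.7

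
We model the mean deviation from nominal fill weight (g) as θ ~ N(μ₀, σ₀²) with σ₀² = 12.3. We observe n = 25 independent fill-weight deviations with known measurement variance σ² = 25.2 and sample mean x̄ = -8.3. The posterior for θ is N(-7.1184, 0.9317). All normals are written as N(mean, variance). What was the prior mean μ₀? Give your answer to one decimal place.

With known observation variance, the Normal–Normal posterior has precision τ_n = τ₀ + n/σ² and mean μ_n = (τ₀μ₀ + (n/σ²)x̄)/τ_n.
Here τ₀ = 1/12.3 = 0.081301 and τ_data = 25/25.2 = 0.992063, so τ_n = 1.073364.
Rearranging for μ₀: μ₀ = (μ_n·τ_n − τ_data·x̄)/τ₀ = (-7.1184·1.073364 − 0.992063·-8.3) / 0.081301 = 0.593489/0.081301 ≈ 7.3.

μ₀ = 7.3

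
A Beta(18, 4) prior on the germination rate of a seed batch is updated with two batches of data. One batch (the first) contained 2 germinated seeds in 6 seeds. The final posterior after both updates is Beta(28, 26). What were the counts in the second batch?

Sequential conjugate updates are equivalent to a single update on the pooled data, so total successes = posterior α − prior α and total failures = posterior β − prior β.
Total across both batches: 28−18=10 germinated seeds, 26−4=22 non-germinating seeds.
Subtract the first batch: 10−2=8 germinated seeds and 22−4=18 non-germinating seeds.

8 germinated seeds and 18 non-germinating seeds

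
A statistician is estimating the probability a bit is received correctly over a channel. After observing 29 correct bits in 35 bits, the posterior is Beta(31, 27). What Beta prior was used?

Beta(2, 21)

Under Beta–binomial conjugacy the posterior parameters are (α+s, β+f).
So α = 31 − 29 = 2 and β = 27 − 6 = 21.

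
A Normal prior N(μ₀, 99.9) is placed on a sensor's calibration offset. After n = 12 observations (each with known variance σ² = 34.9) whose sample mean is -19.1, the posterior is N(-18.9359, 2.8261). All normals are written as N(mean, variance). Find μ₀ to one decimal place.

μ₀ = -13.3

The posterior mean is a precision-weighted average: μ_n = (τ₀μ₀ + τ_data·x̄)/(τ₀+τ_data), with τ₀=1/σ₀² and τ_data=n/σ².
Here τ₀ = 1/99.9 = 0.010010 and τ_data = 12/34.9 = 0.343840, so τ_n = 0.353850.
Rearranging for μ₀: μ₀ = (μ_n·τ_n − τ_data·x̄)/τ₀ = (-18.9359·0.353850 − 0.343840·-19.1) / 0.010010 = -0.133124/0.010010 ≈ -13.3.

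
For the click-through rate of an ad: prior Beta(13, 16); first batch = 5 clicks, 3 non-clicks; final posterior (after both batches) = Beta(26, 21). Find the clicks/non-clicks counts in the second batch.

8 clicks and 2 non-clicks

Because Beta–binomial updating is additive in the counts, the combined data contributed (α_post−α_prior, β_post−β_prior) successes and failures.
Total across both batches: 26−13=13 clicks, 21−16=5 non-clicks.
Subtract the first batch: 13−5=8 clicks and 5−3=2 non-clicks.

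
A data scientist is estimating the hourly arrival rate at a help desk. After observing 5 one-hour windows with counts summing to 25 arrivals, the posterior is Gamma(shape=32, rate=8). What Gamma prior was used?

Gamma(shape=7, rate=3)

Gamma–Poisson conjugacy: posterior shape = α + Σxᵢ, posterior rate = β + n.
So α = 32 − 25 = 7 and β = 8 − 5 = 3.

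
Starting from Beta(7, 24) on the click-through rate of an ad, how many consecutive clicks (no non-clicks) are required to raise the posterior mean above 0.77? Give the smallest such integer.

k = 74

After k clicks and 0 non-clicks the posterior is Beta(7+k, 24), with mean (7+k)/(7+24+k).
Set (7+k)/(31+k) > 0.77 and solve: k > (0.77·31 − 7)/(1 − 0.77) = 73.348.
The smallest integer exceeding 73.348 is 74.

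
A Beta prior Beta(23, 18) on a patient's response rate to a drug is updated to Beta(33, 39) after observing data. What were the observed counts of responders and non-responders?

10 responders and 21 non-responders

A Beta(α, β) prior with s successes and f failures in binomial data gives a Beta(α+s, β+f) posterior.
Match parameters: s=33−23=10, f=39−18=21.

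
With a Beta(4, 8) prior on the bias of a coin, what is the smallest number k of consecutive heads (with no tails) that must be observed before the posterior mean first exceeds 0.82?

After k heads and 0 tails the posterior is Beta(4+k, 8), with mean (4+k)/(4+8+k).
Set (4+k)/(12+k) > 0.82 and solve: k > (0.82·12 − 4)/(1 − 0.82) = 32.444.
The smallest integer exceeding 32.444 is 33, and checking k=33: (37)/(45) = 0.8222 > 0.82.

k = 33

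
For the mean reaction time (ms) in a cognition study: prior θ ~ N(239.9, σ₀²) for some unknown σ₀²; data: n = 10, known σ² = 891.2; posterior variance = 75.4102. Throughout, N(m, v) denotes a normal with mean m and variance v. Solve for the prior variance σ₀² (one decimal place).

For the Normal–Normal model with known σ², precisions add: τ_n = τ₀ + n/σ².
So 1/σ₀² = 1/75.4102 − 10/891.2 = 0.013261 − 0.011221 = 0.002040.
Hence σ₀² = 1/0.002040 ≈ 490.2.

σ₀² = 490.2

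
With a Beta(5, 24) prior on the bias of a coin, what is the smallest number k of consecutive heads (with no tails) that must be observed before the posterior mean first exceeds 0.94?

k = 372

After k heads and 0 tails the posterior is Beta(5+k, 24), with mean (5+k)/(5+24+k).
Set (5+k)/(29+k) > 0.94 and solve: k > (0.94·29 − 5)/(1 − 0.94) = 371.000.
The smallest integer exceeding 371.000 is 372, and checking k=372: (377)/(401) = 0.9401 > 0.94.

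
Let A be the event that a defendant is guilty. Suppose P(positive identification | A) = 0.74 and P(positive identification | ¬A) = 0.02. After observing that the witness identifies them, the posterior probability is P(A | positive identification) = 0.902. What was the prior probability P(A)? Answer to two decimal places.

Bayes' rule in odds form gives O(A|E) = O(A)·[P(E|A)/P(E|¬A)], hence O(A) = O(A|E)/LR.
Posterior odds = 0.902/(1−0.902) = 9.2041. LR = 0.74/0.02 = 37.0000.
Prior odds = 9.2041/37.0000 = 0.2488, so P(A) = 0.2488/(1+0.2488) ≈ 0.20.

P(A) = 0.20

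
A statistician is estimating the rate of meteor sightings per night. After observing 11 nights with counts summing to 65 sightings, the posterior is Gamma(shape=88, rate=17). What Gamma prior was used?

A Gamma(α, β) prior (rate parametrization) on a Poisson rate with n observations summing to S gives posterior Gamma(α+S, β+n).
So α = 88 − 65 = 23 and β = 17 − 11 = 6.

Gamma(shape=23, rate=6)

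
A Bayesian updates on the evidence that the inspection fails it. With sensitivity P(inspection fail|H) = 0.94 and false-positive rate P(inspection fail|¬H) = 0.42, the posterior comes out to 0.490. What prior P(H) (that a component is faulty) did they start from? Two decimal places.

Bayes' rule in odds form gives O(H|E) = O(H)·[P(E|H)/P(E|¬H)], hence O(H) = O(H|E)/LR.
Posterior odds = 0.490/(1−0.490) = 0.9608. LR = 0.94/0.42 = 2.2381.
Prior odds = 0.9608/2.2381 = 0.4293, so P(H) = 0.4293/(1+0.4293) ≈ 0.30.

P(H) = 0.30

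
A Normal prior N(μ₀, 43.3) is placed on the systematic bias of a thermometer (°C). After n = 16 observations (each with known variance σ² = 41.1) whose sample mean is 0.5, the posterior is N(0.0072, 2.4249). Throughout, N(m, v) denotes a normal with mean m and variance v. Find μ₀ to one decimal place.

μ₀ = -8.3

With known observation variance, the Normal–Normal posterior has precision τ_n = τ₀ + n/σ² and mean μ_n = (τ₀μ₀ + (n/σ²)x̄)/τ_n.
Here τ₀ = 1/43.3 = 0.023095 and τ_data = 16/41.1 = 0.389294, so τ_n = 0.412389.
Rearranging for μ₀: μ₀ = (μ_n·τ_n − τ_data·x̄)/τ₀ = (0.0072·0.412389 − 0.389294·0.5) / 0.023095 = -0.191678/0.023095 ≈ -8.3.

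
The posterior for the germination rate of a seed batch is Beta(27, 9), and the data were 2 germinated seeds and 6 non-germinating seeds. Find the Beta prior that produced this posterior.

Beta(25, 3)

Under Beta–binomial conjugacy the posterior parameters are (a+s, b+f).
Subtract the data counts: 27−2=25, 9−6=3.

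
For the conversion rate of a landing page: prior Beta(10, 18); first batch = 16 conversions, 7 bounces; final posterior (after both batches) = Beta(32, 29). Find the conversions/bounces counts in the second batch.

6 conversions and 4 bounces

Sequential conjugate updates are equivalent to a single update on the pooled data, so total successes = posterior α − prior α and total failures = posterior β − prior β.
Total across both batches: 32−10=22 conversions, 29−18=11 bounces.
Subtract the first batch: 22−16=6 conversions and 11−7=4 bounces.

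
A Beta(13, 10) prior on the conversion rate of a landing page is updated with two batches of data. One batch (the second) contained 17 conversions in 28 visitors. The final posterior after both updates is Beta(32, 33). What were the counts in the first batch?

2 conversions and 12 bounces

Because Beta–binomial updating is additive in the counts, the combined data contributed (α_post−α_prior, β_post−β_prior) successes and failures.
Total across both batches: 32−13=19 conversions, 33−10=23 bounces.
Subtract the second batch: 19−17=2 conversions and 23−11=12 bounces.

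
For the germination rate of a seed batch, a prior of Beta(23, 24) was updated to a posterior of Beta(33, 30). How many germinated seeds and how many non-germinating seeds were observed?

10 germinated seeds and 6 non-germinating seeds

Beta is conjugate to the binomial likelihood: posterior = Beta(α+s, β+f).
Match parameters: s=33−23=10, f=30−24=6.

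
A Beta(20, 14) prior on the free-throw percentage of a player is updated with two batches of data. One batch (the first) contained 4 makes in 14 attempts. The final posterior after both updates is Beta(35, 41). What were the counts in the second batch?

11 makes and 17 misses

Sequential conjugate updates are equivalent to a single update on the pooled data, so total successes = posterior α − prior α and total failures = posterior β − prior β.
Total across both batches: 35−20=15 makes, 41−14=27 misses.
Subtract the first batch: 15−4=11 makes and 27−10=17 misses.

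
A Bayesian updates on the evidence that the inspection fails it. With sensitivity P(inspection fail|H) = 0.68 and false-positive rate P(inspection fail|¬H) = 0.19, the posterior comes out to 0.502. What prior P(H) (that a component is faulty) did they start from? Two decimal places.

In odds form, posterior odds = prior odds × likelihood ratio, so prior odds = posterior odds ÷ LR.
Posterior odds = 0.502/(1−0.502) = 1.0080. LR = 0.68/0.19 = 3.5789.
Prior odds = 1.0080/3.5789 = 0.2817, so P(H) = 0.2817/(1+0.2817) ≈ 0.22.

P(H) = 0.22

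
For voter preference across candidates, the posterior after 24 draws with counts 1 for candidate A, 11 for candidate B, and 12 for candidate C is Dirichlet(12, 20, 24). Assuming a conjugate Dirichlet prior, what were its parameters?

Dirichlet(11, 9, 12)

For a Dirichlet(α) prior with multinomial counts c, the posterior is Dirichlet(α + c) componentwise.
Subtract each count from the matching posterior parameter: 12−1=11, 20−11=9, 24−12=12.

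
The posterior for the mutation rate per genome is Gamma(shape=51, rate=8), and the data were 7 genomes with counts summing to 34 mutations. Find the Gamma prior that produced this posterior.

Gamma–Poisson conjugacy: posterior shape = α + Σxᵢ, posterior rate = β + n.
So α = 51 − 34 = 17 and β = 8 − 7 = 1.

Gamma(shape=17, rate=1)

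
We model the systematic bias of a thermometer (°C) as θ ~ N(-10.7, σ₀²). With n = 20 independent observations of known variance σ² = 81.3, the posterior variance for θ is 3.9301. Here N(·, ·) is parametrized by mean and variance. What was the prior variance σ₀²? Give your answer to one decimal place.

σ₀² = 118.4

Posterior precision equals prior precision plus data precision: 1/σ_n² = 1/σ₀² + n/σ².
So 1/σ₀² = 1/3.9301 − 20/81.3 = 0.254446 − 0.246002 = 0.008444.
Hence σ₀² = 1/0.008444 ≈ 118.4.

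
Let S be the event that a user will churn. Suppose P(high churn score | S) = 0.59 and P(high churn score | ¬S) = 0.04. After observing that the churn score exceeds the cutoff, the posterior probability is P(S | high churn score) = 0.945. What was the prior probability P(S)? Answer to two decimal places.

P(S) = 0.54

In odds form, posterior odds = prior odds × likelihood ratio, so prior odds = posterior odds ÷ LR.
Posterior odds = 0.945/(1−0.945) = 17.1818. LR = 0.59/0.04 = 14.7500.
Prior odds = 17.1818/14.7500 = 1.1649, so P(S) = 1.1649/(1+1.1649) ≈ 0.54.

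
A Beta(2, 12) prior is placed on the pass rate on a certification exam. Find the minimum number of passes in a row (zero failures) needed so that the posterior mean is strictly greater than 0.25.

k = 3

After k passes and 0 failures the posterior is Beta(2+k, 12), with mean (2+k)/(2+12+k).
Set (2+k)/(14+k) > 0.25 and solve: k > (0.25·14 − 2)/(1 − 0.25) = 2.000.
The smallest integer exceeding 2.000 is 3, and checking k=3: (5)/(17) = 0.2941 > 0.25.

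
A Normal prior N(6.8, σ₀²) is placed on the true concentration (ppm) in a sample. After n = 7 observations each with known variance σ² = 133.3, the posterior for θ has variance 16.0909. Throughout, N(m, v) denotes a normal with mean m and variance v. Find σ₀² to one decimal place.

Posterior precision equals prior precision plus data precision: 1/σ_n² = 1/σ₀² + n/σ².
So 1/σ₀² = 1/16.0909 − 7/133.3 = 0.062147 − 0.052513 = 0.009634.
Hence σ₀² = 1/0.009634 ≈ 103.8.

σ₀² = 103.8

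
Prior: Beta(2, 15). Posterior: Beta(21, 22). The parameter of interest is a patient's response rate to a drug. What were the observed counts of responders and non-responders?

Under Beta–binomial conjugacy the posterior parameters are (α+s, β+f).
Match parameters: s=21−2=19, f=22−15=7.

19 responders and 7 non-responders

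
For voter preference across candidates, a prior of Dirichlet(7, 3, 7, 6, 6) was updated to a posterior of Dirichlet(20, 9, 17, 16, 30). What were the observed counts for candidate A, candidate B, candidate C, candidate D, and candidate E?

For a Dirichlet(α) prior with multinomial counts c, the posterior is Dirichlet(α + c) componentwise.
Counts are posterior − prior componentwise: 20−7=13, 9−3=6, 17−7=10, 16−6=10, 30−6=24.

counts (13, 6, 10, 10, 24)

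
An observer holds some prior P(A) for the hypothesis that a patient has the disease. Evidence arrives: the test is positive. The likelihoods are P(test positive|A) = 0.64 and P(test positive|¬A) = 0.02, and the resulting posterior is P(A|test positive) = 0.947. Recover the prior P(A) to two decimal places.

P(A) = 0.36

Bayes' rule in odds form gives O(A|E) = O(A)·[P(E|A)/P(E|¬A)], hence O(A) = O(A|E)/LR.
Posterior odds = 0.947/(1−0.947) = 17.8679. LR = 0.64/0.02 = 32.0000.
Prior odds = 17.8679/32.0000 = 0.5584, so P(A) = 0.5584/(1+0.5584) ≈ 0.36.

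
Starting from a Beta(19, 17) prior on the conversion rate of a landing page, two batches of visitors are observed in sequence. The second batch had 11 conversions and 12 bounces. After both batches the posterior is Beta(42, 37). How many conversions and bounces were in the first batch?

12 conversions and 8 bounces

Because Beta–binomial updating is additive in the counts, the combined data contributed (α_post−α_prior, β_post−β_prior) successes and failures.
Total across both batches: 42−19=23 conversions, 37−17=20 bounces.
Subtract the second batch: 23−11=12 conversions and 20−12=8 bounces.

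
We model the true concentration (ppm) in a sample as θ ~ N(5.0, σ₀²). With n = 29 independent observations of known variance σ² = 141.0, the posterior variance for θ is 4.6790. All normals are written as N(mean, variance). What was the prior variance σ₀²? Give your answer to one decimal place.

Posterior precision equals prior precision plus data precision: 1/σ_n² = 1/σ₀² + n/σ².
So 1/σ₀² = 1/4.6790 − 29/141.0 = 0.213721 − 0.205674 = 0.008047.
Hence σ₀² = 1/0.008047 ≈ 124.3.

σ₀² = 124.3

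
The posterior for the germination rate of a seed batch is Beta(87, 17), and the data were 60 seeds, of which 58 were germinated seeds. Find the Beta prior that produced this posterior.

Beta(29, 15)

A Beta(a, b) prior with s successes and f failures in binomial data gives a Beta(a+s, b+f) posterior.
Subtract the data counts: 87−58=29, 17−2=15.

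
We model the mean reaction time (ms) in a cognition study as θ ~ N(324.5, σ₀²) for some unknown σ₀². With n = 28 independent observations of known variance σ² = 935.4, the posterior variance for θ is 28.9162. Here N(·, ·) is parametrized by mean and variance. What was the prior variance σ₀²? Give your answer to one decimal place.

σ₀² = 215.1

Posterior precision equals prior precision plus data precision: 1/σ_n² = 1/σ₀² + n/σ².
So 1/σ₀² = 1/28.9162 − 28/935.4 = 0.034583 − 0.029934 = 0.004649.
Hence σ₀² = 1/0.004649 ≈ 215.1.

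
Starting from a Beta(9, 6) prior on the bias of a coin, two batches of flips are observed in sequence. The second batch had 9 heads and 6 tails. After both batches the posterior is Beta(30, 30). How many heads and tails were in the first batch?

12 heads and 18 tails

Because Beta–binomial updating is additive in the counts, the combined data contributed (α_post−α_prior, β_post−β_prior) successes and failures.
Total across both batches: 30−9=21 heads, 30−6=24 tails.
Subtract the second batch: 21−9=12 heads and 24−6=18 tails.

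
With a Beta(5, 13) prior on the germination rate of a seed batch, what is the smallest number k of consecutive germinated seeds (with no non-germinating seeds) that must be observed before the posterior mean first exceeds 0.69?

After k germinated seeds and 0 non-germinating seeds the posterior is Beta(5+k, 13), with mean (5+k)/(5+13+k).
Set (5+k)/(18+k) > 0.69 and solve: k > (0.69·18 − 5)/(1 − 0.69) = 23.935.
The smallest integer exceeding 23.935 is 24, and checking k=24: (29)/(42) = 0.6905 > 0.69.

k = 24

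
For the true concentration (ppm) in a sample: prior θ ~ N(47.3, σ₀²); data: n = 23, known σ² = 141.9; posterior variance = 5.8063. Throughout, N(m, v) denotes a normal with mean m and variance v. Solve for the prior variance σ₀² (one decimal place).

For the Normal–Normal model with known σ², precisions add: τ_n = τ₀ + n/σ².
So 1/σ₀² = 1/5.8063 − 23/141.9 = 0.172227 − 0.162086 = 0.010141.
Hence σ₀² = 1/0.010141 ≈ 98.6.

σ₀² = 98.6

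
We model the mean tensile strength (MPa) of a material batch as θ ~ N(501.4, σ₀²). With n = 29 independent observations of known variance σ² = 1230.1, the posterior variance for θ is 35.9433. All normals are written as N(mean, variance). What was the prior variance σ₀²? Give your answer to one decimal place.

σ₀² = 235.5

For the Normal–Normal model with known σ², precisions add: τ_n = τ₀ + n/σ².
So 1/σ₀² = 1/35.9433 − 29/1230.1 = 0.027822 − 0.023575 = 0.004247.
Hence σ₀² = 1/0.004247 ≈ 235.5.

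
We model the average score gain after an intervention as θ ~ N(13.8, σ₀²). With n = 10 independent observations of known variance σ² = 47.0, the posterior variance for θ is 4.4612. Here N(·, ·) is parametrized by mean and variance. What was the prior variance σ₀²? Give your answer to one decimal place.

Posterior precision equals prior precision plus data precision: 1/σ_n² = 1/σ₀² + n/σ².
So 1/σ₀² = 1/4.4612 − 10/47.0 = 0.224155 − 0.212766 = 0.011389.
Hence σ₀² = 1/0.011389 ≈ 87.8.

σ₀² = 87.8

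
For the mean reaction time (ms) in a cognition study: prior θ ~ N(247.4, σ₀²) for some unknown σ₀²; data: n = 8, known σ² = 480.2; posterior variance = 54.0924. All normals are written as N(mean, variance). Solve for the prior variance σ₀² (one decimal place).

For the Normal–Normal model with known σ², precisions add: τ_n = τ₀ + n/σ².
So 1/σ₀² = 1/54.0924 − 8/480.2 = 0.018487 − 0.016660 = 0.001827.
Hence σ₀² = 1/0.001827 ≈ 547.3.

σ₀² = 547.3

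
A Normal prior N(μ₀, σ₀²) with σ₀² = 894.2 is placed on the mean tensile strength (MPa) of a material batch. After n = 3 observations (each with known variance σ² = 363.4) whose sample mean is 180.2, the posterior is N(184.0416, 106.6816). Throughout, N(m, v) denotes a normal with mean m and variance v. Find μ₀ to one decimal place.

μ₀ = 212.4

The posterior mean is a precision-weighted average: μ_n = (τ₀μ₀ + τ_data·x̄)/(τ₀+τ_data), with τ₀=1/σ₀² and τ_data=n/σ².
Here τ₀ = 1/894.2 = 0.001118 and τ_data = 3/363.4 = 0.008255, so τ_n = 0.009373.
Rearranging for μ₀: μ₀ = (μ_n·τ_n − τ_data·x̄)/τ₀ = (184.0416·0.009373 − 0.008255·180.2) / 0.001118 = 0.237471/0.001118 ≈ 212.4.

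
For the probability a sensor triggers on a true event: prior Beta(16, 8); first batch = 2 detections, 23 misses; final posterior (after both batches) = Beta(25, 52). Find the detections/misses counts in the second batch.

Sequential conjugate updates are equivalent to a single update on the pooled data, so total successes = posterior α − prior α and total failures = posterior β − prior β.
Total across both batches: 25−16=9 detections, 52−8=44 misses.
Subtract the first batch: 9−2=7 detections and 44−23=21 misses.

7 detections and 21 misses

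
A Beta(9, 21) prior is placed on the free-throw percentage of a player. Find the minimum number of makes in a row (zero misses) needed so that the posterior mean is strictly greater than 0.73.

k = 48

After k makes and 0 misses the posterior is Beta(9+k, 21), with mean (9+k)/(9+21+k).
Set (9+k)/(30+k) > 0.73 and solve: k > (0.73·30 − 9)/(1 − 0.73) = 47.778.
The smallest integer exceeding 47.778 is 48.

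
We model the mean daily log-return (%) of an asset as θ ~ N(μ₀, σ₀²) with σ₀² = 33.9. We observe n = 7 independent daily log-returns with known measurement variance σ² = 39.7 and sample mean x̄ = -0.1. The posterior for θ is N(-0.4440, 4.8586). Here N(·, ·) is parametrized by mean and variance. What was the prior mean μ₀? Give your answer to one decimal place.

μ₀ = -2.5

With known observation variance, the Normal–Normal posterior has precision τ_n = τ₀ + n/σ² and mean μ_n = (τ₀μ₀ + (n/σ²)x̄)/τ_n.
Here τ₀ = 1/33.9 = 0.029499 and τ_data = 7/39.7 = 0.176322, so τ_n = 0.205821.
Rearranging for μ₀: μ₀ = (μ_n·τ_n − τ_data·x̄)/τ₀ = (-0.4440·0.205821 − 0.176322·-0.1) / 0.029499 = -0.073752/0.029499 ≈ -2.5.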